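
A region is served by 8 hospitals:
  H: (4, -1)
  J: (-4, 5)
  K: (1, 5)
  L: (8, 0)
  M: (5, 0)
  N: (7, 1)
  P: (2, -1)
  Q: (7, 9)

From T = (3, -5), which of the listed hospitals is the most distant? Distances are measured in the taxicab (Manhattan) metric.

d(T,H) = |3−4| + |-5−(-1)| = 1 + 4 = 5
d(T,J) = |3−(-4)| + |-5−5| = 7 + 10 = 17
d(T,K) = |3−1| + |-5−5| = 2 + 10 = 12
d(T,L) = |3−8| + |-5−0| = 5 + 5 = 10
d(T,M) = |3−5| + |-5−0| = 2 + 5 = 7
d(T,N) = |3−7| + |-5−1| = 4 + 6 = 10
d(T,P) = |3−2| + |-5−(-1)| = 1 + 4 = 5
d(T,Q) = |3−7| + |-5−9| = 4 + 14 = 18
The largest is to Q.

Q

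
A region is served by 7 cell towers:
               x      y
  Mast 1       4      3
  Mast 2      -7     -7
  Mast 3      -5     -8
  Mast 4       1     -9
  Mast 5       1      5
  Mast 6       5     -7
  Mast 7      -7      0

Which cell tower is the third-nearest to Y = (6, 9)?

Mast 7

Compare squared distances (the ordering matches that of the actual distances):
d²(Y, Mast 1) = (6−4)² + (9−3)² = 4 + 36 = 40
d²(Y, Mast 2) = (6−(-7))² + (9−(-7))² = 169 + 256 = 425
d²(Y, Mast 3) = (6−(-5))² + (9−(-8))² = 121 + 289 = 410
d²(Y, Mast 4) = (6−1)² + (9−(-9))² = 25 + 324 = 349
d²(Y, Mast 5) = (6−1)² + (9−5)² = 25 + 16 = 41
d²(Y, Mast 6) = (6−5)² + (9−(-7))² = 1 + 256 = 257
d²(Y, Mast 7) = (6−(-7))² + (9−0)² = 169 + 81 = 250
Sorted ascending: Mast 1, Mast 5, Mast 7, Mast 6, … — the third-nearest is Mast 7.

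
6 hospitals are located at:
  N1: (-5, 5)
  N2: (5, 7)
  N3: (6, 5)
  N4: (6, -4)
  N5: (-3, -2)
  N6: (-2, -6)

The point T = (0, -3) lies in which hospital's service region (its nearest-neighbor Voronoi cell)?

N5

Compare squared distances (the ordering matches that of the actual distances):
|TN1|² = (0−(-5))² + (-3−5)² = 25 + 64 = 89
|TN2|² = (0−5)² + (-3−7)² = 25 + 100 = 125
|TN3|² = (0−6)² + (-3−5)² = 36 + 64 = 100
|TN4|² = (0−6)² + (-3−(-4))² = 36 + 1 = 37
|TN5|² = (0−(-3))² + (-3−(-2))² = 9 + 1 = 10
|TN6|² = (0−(-2))² + (-3−(-6))² = 4 + 9 = 13
Minimum is at N5.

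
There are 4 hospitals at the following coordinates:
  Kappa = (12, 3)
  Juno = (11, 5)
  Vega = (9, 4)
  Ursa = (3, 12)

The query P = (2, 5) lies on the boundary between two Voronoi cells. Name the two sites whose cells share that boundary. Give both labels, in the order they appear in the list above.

Squared distances from P to each site:
d²(P, Kappa) = (2−12)² + (5−3)² = 100 + 4 = 104
d²(P, Juno) = (2−11)² + (5−5)² = 81 + 0 = 81
d²(P, Vega) = (2−9)² + (5−4)² = 49 + 1 = 50
d²(P, Ursa) = (2−3)² + (5−12)² = 1 + 49 = 50
P is equidistant from Vega and Ursa (both at squared distance 50), and every other site is strictly farther — so P lies on the Vega–Ursa Voronoi edge.

Vega and Ursa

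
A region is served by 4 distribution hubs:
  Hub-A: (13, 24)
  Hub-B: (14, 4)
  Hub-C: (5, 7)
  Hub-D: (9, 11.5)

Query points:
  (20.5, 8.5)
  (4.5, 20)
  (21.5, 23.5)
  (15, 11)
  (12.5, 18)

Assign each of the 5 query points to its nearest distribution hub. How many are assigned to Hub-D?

(20.5, 8.5) — d² to each: Hub-A:296.5, Hub-B:62.5, Hub-C:242.5, Hub-D:141.25 → nearest is Hub-B
(4.5, 20) — d² to each: Hub-A:88.25, Hub-B:346.25, Hub-C:169.25, Hub-D:92.5 → nearest is Hub-A
(21.5, 23.5) — d² to each: Hub-A:72.5, Hub-B:436.5, Hub-C:544.5, Hub-D:300.25 → nearest is Hub-A
(15, 11) — d² to each: Hub-A:173, Hub-B:50, Hub-C:116, Hub-D:36.25 → nearest is Hub-D
(12.5, 18) — d² to each: Hub-A:36.25, Hub-B:198.25, Hub-C:177.25, Hub-D:54.5 → nearest is Hub-A
1 of the 5 points has Hub-D as nearest.

1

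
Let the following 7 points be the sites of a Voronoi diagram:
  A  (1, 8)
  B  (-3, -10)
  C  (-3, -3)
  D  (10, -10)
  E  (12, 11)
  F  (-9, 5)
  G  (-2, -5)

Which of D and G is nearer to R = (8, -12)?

Compare squared distances:
|RD|² = (8−10)² + (-12−(-10))² = 4 + 4 = 8
|RG|² = (8−(-2))² + (-12−(-5))² = 100 + 49 = 149
8 < 149, so D is closer.

D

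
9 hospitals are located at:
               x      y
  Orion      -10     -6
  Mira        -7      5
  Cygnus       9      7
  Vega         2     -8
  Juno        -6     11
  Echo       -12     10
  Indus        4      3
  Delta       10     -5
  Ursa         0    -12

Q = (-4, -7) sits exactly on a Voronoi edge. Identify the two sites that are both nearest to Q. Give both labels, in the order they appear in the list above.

Orion and Vega

Squared distances from Q to each site:
d²(Q, Orion) = (-4−(-10))² + (-7−(-6))² = 36 + 1 = 37
d²(Q, Mira) = (-4−(-7))² + (-7−5)² = 9 + 144 = 153
d²(Q, Cygnus) = (-4−9)² + (-7−7)² = 169 + 196 = 365
d²(Q, Vega) = (-4−2)² + (-7−(-8))² = 36 + 1 = 37
d²(Q, Juno) = (-4−(-6))² + (-7−11)² = 4 + 324 = 328
d²(Q, Echo) = (-4−(-12))² + (-7−10)² = 64 + 289 = 353
d²(Q, Indus) = (-4−4)² + (-7−3)² = 64 + 100 = 164
d²(Q, Delta) = (-4−10)² + (-7−(-5))² = 196 + 4 = 200
d²(Q, Ursa) = (-4−0)² + (-7−(-12))² = 16 + 25 = 41
Q is equidistant from Orion and Vega (both at squared distance 37), and every other site is strictly farther — so Q lies on the Orion–Vega Voronoi edge.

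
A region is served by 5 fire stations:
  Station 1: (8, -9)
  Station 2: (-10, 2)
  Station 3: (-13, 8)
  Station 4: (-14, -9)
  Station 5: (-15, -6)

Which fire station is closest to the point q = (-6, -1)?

Station 2

Squared Euclidean distances:
d²(q, Station 1) = (-6−8)² + (-1−(-9))² = 196 + 64 = 260
d²(q, Station 2) = (-6−(-10))² + (-1−2)² = 16 + 9 = 25
d²(q, Station 3) = (-6−(-13))² + (-1−8)² = 49 + 81 = 130
d²(q, Station 4) = (-6−(-14))² + (-1−(-9))² = 64 + 64 = 128
d²(q, Station 5) = (-6−(-15))² + (-1−(-6))² = 81 + 25 = 106
Minimum is at Station 2.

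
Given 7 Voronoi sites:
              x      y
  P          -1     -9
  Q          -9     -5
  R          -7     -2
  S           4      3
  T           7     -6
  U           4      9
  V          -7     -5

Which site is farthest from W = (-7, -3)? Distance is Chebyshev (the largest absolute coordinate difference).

T

d(W,P) = max(6, 6) = 6
d(W,Q) = max(2, 2) = 2
d(W,R) = max(0, 1) = 1
d(W,S) = max(11, 6) = 11
d(W,T) = max(14, 3) = 14
d(W,U) = max(11, 12) = 12
d(W,V) = max(0, 2) = 2
The largest is to T.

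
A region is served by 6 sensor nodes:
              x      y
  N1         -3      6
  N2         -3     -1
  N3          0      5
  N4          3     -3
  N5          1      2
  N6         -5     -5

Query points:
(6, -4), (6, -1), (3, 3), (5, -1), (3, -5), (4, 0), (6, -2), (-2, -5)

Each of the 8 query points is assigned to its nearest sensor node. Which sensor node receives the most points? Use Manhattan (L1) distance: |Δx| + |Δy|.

N4

(6, -4) — d to each: N1:19, N2:12, N3:15, N4:4, N5:11, N6:12 → nearest is N4
(6, -1) — d to each: N1:16, N2:9, N3:12, N4:5, N5:8, N6:15 → nearest is N4
(3, 3) — d to each: N1:9, N2:10, N3:5, N4:6, N5:3, N6:16 → nearest is N5
(5, -1) — d to each: N1:15, N2:8, N3:11, N4:4, N5:7, N6:14 → nearest is N4
(3, -5) — d to each: N1:17, N2:10, N3:13, N4:2, N5:9, N6:8 → nearest is N4
(4, 0) — d to each: N1:13, N2:8, N3:9, N4:4, N5:5, N6:14 → nearest is N4
(6, -2) — d to each: N1:17, N2:10, N3:13, N4:4, N5:9, N6:14 → nearest is N4
(-2, -5) — d to each: N1:12, N2:5, N3:12, N4:7, N5:10, N6:3 → nearest is N6
Tally — N4:6, N5:1, N6:1. N4 captures the most (6).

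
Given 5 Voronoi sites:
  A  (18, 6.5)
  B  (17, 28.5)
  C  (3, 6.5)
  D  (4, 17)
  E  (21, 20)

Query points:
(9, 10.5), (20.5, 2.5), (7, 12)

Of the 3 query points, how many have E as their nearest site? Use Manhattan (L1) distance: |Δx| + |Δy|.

(9, 10.5) — d to each: A:13, B:26, C:10, D:11.5, E:21.5 → nearest is C
(20.5, 2.5) — d to each: A:6.5, B:29.5, C:21.5, D:31, E:18 → nearest is A
(7, 12) — d to each: A:16.5, B:26.5, C:9.5, D:8, E:22 → nearest is D
0 of the 3 points have E as nearest.

0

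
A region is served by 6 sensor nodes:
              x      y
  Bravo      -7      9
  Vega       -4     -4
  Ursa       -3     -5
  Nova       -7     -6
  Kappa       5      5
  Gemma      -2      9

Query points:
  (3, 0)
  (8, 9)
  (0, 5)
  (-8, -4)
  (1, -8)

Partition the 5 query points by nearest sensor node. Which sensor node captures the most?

Kappa

(3, 0) — d² to each: Bravo:181, Vega:65, Ursa:61, Nova:136, Kappa:29, Gemma:106 → nearest is Kappa
(8, 9) — d² to each: Bravo:225, Vega:313, Ursa:317, Nova:450, Kappa:25, Gemma:100 → nearest is Kappa
(0, 5) — d² to each: Bravo:65, Vega:97, Ursa:109, Nova:170, Kappa:25, Gemma:20 → nearest is Gemma
(-8, -4) — d² to each: Bravo:170, Vega:16, Ursa:26, Nova:5, Kappa:250, Gemma:205 → nearest is Nova
(1, -8) — d² to each: Bravo:353, Vega:41, Ursa:25, Nova:68, Kappa:185, Gemma:298 → nearest is Ursa
Tally — Ursa:1, Nova:1, Kappa:2, Gemma:1. Kappa captures the most (2).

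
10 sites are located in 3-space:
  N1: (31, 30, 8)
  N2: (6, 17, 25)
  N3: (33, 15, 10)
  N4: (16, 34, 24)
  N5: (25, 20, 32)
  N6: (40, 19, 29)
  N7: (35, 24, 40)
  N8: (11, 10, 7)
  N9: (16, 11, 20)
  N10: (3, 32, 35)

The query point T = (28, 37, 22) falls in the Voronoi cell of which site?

Squared Euclidean distances:
|TN1|² = (28−31)² + (37−30)² + (22−8)² = 9 + 49 + 196 = 254
|TN2|² = (28−6)² + (37−17)² + (22−25)² = 484 + 400 + 9 = 893
|TN3|² = (28−33)² + (37−15)² + (22−10)² = 25 + 484 + 144 = 653
|TN4|² = (28−16)² + (37−34)² + (22−24)² = 144 + 9 + 4 = 157
|TN5|² = (28−25)² + (37−20)² + (22−32)² = 9 + 289 + 100 = 398
|TN6|² = (28−40)² + (37−19)² + (22−29)² = 144 + 324 + 49 = 517
|TN7|² = (28−35)² + (37−24)² + (22−40)² = 49 + 169 + 324 = 542
|TN8|² = (28−11)² + (37−10)² + (22−7)² = 289 + 729 + 225 = 1243
|TN9|² = (28−16)² + (37−11)² + (22−20)² = 144 + 676 + 4 = 824
d²(T, N10) = (28−3)² + (37−32)² + (22−35)² = 625 + 25 + 169 = 819
N4 is nearest.

N4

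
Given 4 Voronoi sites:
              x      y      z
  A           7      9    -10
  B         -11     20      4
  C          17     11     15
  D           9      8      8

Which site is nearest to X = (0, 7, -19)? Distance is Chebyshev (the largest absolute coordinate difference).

d(X,A) = max(7, 2, 9) = 9
d(X,B) = max(11, 13, 23) = 23
d(X,C) = max(17, 4, 34) = 34
d(X,D) = max(9, 1, 27) = 27
The smallest is to A, so X lies in the Voronoi region of A.

A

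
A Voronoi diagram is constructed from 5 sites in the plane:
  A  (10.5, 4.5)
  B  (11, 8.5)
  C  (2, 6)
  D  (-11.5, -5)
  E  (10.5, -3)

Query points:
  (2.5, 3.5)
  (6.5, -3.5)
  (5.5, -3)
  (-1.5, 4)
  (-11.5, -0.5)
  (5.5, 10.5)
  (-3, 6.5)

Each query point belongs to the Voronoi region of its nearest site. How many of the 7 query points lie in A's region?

(2.5, 3.5) — d² to each: A:65, B:97.25, C:6.5, D:268.25, E:106.25 → nearest is C
(6.5, -3.5) — d² to each: A:80, B:164.25, C:110.5, D:326.25, E:16.25 → nearest is E
(5.5, -3) — d² to each: A:81.25, B:162.5, C:93.25, D:293, E:25 → nearest is E
(-1.5, 4) — d² to each: A:144.25, B:176.5, C:16.25, D:181, E:193 → nearest is C
(-11.5, -0.5) — d² to each: A:509, B:587.25, C:224.5, D:20.25, E:490.25 → nearest is D
(5.5, 10.5) — d² to each: A:61, B:34.25, C:32.5, D:529.25, E:207.25 → nearest is C
(-3, 6.5) — d² to each: A:186.25, B:200, C:25.25, D:204.5, E:272.5 → nearest is C
0 of the 7 points have A as nearest.

0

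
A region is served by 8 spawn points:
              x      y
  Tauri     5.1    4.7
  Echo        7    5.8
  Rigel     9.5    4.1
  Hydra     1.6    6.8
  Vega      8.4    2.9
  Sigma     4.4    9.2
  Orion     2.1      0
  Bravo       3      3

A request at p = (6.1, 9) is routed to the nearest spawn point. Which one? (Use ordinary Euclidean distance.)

Squared Euclidean distances:
d²(p, Tauri) = (6.1−5.1)² + (9−4.7)² = 1 + 18.49 = 19.49
d²(p, Echo) = (6.1−7)² + (9−5.8)² = 0.81 + 10.24 = 11.05
d²(p, Rigel) = (6.1−9.5)² + (9−4.1)² = 11.56 + 24.01 = 35.57
d²(p, Hydra) = (6.1−1.6)² + (9−6.8)² = 20.25 + 4.84 = 25.09
d²(p, Vega) = (6.1−8.4)² + (9−2.9)² = 5.29 + 37.21 = 42.5
d²(p, Sigma) = (6.1−4.4)² + (9−9.2)² = 2.89 + 0.04 = 2.93
d²(p, Orion) = (6.1−2.1)² + (9−0)² = 16 + 81 = 97
d²(p, Bravo) = (6.1−3)² + (9−3)² = 9.61 + 36 = 45.61
Sigma is nearest.

Sigma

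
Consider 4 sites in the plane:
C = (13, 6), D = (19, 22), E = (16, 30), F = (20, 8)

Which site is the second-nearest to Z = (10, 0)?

F

Squared Euclidean distances:
|ZC|² = 9 + 36 = 45
|ZD|² = 81 + 484 = 565
|ZE|² = 36 + 900 = 936
|ZF|² = 100 + 64 = 164
Sorted ascending: C, F, D, … — the second-nearest is F.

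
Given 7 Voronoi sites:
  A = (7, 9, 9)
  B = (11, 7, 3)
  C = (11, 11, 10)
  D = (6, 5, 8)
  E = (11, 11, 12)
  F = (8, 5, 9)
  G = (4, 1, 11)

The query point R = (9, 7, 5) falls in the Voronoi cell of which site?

B

Since √ is increasing, it suffices to compare squared distances:
|RA|² = 4 + 4 + 16 = 24
|RB|² = 4 + 0 + 4 = 8
|RC|² = 4 + 16 + 25 = 45
|RD|² = 9 + 4 + 9 = 22
|RE|² = 4 + 16 + 49 = 69
|RF|² = 1 + 4 + 16 = 21
|RG|² = 25 + 36 + 36 = 97
B is nearest.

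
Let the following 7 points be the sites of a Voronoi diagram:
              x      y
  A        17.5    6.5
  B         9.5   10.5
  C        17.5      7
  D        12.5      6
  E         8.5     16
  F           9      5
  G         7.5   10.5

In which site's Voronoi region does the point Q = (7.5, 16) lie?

E

Since √ is increasing, it suffices to compare squared distances:
|QA|² = (7.5−17.5)² + (16−6.5)² = 100 + 90.25 = 190.25
|QB|² = (7.5−9.5)² + (16−10.5)² = 4 + 30.25 = 34.25
|QC|² = (7.5−17.5)² + (16−7)² = 100 + 81 = 181
|QD|² = (7.5−12.5)² + (16−6)² = 25 + 100 = 125
|QE|² = (7.5−8.5)² + (16−16)² = 1 + 0 = 1
|QF|² = (7.5−9)² + (16−5)² = 2.25 + 121 = 123.25
|QG|² = (7.5−7.5)² + (16−10.5)² = 0 + 30.25 = 30.25
E is nearest.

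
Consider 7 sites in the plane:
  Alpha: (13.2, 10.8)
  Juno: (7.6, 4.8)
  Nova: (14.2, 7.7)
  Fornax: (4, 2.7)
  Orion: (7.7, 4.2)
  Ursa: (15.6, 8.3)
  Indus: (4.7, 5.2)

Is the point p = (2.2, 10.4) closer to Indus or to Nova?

Indus

Compare squared distances:
d²(p, Indus) = (2.2−4.7)² + (10.4−5.2)² = 6.25 + 27.04 = 33.29
d²(p, Nova) = (2.2−14.2)² + (10.4−7.7)² = 144 + 7.29 = 151.29
33.29 < 151.29, so Indus is closer.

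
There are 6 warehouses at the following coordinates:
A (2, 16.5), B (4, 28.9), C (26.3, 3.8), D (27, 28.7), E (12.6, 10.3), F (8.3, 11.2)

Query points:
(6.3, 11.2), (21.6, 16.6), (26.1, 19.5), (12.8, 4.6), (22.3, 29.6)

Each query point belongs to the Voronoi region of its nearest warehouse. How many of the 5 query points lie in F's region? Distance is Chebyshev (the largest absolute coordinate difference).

(6.3, 11.2) — d to each: A:5.3, B:17.7, C:20, D:20.7, E:6.3, F:2 → nearest is F
(21.6, 16.6) — d to each: A:19.6, B:17.6, C:12.8, D:12.1, E:9, F:13.3 → nearest is E
(26.1, 19.5) — d to each: A:24.1, B:22.1, C:15.7, D:9.2, E:13.5, F:17.8 → nearest is D
(12.8, 4.6) — d to each: A:11.9, B:24.3, C:13.5, D:24.1, E:5.7, F:6.6 → nearest is E
(22.3, 29.6) — d to each: A:20.3, B:18.3, C:25.8, D:4.7, E:19.3, F:18.4 → nearest is D
1 of the 5 points has F as nearest.

1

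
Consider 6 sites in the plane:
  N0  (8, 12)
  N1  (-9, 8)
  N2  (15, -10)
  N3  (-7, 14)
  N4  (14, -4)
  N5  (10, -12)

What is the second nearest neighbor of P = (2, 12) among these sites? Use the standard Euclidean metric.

Compare squared distances (the ordering matches that of the actual distances):
|PN0|² = (2−8)² + (12−12)² = 36 + 0 = 36
|PN1|² = (2−(-9))² + (12−8)² = 121 + 16 = 137
|PN2|² = (2−15)² + (12−(-10))² = 169 + 484 = 653
|PN3|² = (2−(-7))² + (12−14)² = 81 + 4 = 85
|PN4|² = (2−14)² + (12−(-4))² = 144 + 256 = 400
|PN5|² = (2−10)² + (12−(-12))² = 64 + 576 = 640
Sorted ascending: N0, N3, N1, … — the second-nearest is N3.

N3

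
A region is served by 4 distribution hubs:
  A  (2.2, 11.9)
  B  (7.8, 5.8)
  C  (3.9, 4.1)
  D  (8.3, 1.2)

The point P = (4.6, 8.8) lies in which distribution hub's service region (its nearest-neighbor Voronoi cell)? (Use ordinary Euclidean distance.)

Squared Euclidean distances:
|PA|² = (4.6−2.2)² + (8.8−11.9)² = 5.76 + 9.61 = 15.37
|PB|² = (4.6−7.8)² + (8.8−5.8)² = 10.24 + 9 = 19.24
|PC|² = (4.6−3.9)² + (8.8−4.1)² = 0.49 + 22.09 = 22.58
|PD|² = (4.6−8.3)² + (8.8−1.2)² = 13.69 + 57.76 = 71.45
Minimum is at A.

A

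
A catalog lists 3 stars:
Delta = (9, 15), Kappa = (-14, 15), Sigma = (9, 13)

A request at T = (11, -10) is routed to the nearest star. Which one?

Sigma

Squared Euclidean distances:
d²(T, Delta) = 4 + 625 = 629
d²(T, Kappa) = 625 + 625 = 1250
d²(T, Sigma) = 4 + 529 = 533
The smallest is to Sigma, so T lies in the Voronoi region of Sigma.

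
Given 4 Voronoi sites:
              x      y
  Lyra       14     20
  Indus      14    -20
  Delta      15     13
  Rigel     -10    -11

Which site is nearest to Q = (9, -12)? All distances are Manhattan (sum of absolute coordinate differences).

Indus

d(Q, Lyra) = |9−14| + |-12−20| = 5 + 32 = 37
d(Q, Indus) = |9−14| + |-12−(-20)| = 5 + 8 = 13
d(Q, Delta) = |9−15| + |-12−13| = 6 + 25 = 31
d(Q, Rigel) = |9−(-10)| + |-12−(-11)| = 19 + 1 = 20
Indus is nearest.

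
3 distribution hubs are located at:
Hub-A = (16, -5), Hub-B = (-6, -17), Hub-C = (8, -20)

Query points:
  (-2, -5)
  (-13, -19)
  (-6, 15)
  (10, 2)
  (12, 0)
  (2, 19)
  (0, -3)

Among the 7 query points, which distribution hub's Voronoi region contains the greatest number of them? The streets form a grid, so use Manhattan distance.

Hub-A

(-2, -5) — d to each: Hub-A:18, Hub-B:16, Hub-C:25 → nearest is Hub-B
(-13, -19) — d to each: Hub-A:43, Hub-B:9, Hub-C:22 → nearest is Hub-B
(-6, 15) — d to each: Hub-A:42, Hub-B:32, Hub-C:49 → nearest is Hub-B
(10, 2) — d to each: Hub-A:13, Hub-B:35, Hub-C:24 → nearest is Hub-A
(12, 0) — d to each: Hub-A:9, Hub-B:35, Hub-C:24 → nearest is Hub-A
(2, 19) — d to each: Hub-A:38, Hub-B:44, Hub-C:45 → nearest is Hub-A
(0, -3) — d to each: Hub-A:18, Hub-B:20, Hub-C:25 → nearest is Hub-A
Tally — Hub-A:4, Hub-B:3. Hub-A captures the most (4).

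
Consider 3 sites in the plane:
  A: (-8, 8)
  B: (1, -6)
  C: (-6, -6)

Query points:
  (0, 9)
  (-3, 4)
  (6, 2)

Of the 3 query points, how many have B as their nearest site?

(0, 9) — d² to each: A:65, B:226, C:261 → nearest is A
(-3, 4) — d² to each: A:41, B:116, C:109 → nearest is A
(6, 2) — d² to each: A:232, B:89, C:208 → nearest is B
1 of the 3 points has B as nearest.

1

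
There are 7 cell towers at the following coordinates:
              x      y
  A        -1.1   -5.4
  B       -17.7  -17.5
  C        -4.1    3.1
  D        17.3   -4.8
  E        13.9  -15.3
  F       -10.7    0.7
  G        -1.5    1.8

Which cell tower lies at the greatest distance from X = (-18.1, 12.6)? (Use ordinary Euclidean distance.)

Since √ is increasing, it suffices to compare squared distances:
|XA|² = (-18.1−(-1.1))² + (12.6−(-5.4))² = 289 + 324 = 613
|XB|² = (-18.1−(-17.7))² + (12.6−(-17.5))² = 0.16 + 906.01 = 906.17
|XC|² = (-18.1−(-4.1))² + (12.6−3.1)² = 196 + 90.25 = 286.25
|XD|² = (-18.1−17.3)² + (12.6−(-4.8))² = 1253.16 + 302.76 = 1555.92
|XE|² = (-18.1−13.9)² + (12.6−(-15.3))² = 1024 + 778.41 = 1802.41
|XF|² = (-18.1−(-10.7))² + (12.6−0.7)² = 54.76 + 141.61 = 196.37
|XG|² = (-18.1−(-1.5))² + (12.6−1.8)² = 275.56 + 116.64 = 392.2
The largest is to E.

E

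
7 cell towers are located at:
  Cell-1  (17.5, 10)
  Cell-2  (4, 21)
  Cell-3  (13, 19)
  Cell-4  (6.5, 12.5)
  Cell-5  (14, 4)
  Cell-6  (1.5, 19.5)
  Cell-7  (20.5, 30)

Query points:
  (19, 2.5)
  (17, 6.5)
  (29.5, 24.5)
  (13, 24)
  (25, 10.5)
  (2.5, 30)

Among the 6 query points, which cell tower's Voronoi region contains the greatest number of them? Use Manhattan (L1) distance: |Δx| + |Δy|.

Cell-1

(19, 2.5) — d to each: Cell-1:9, Cell-2:33.5, Cell-3:22.5, Cell-4:22.5, Cell-5:6.5, Cell-6:34.5, Cell-7:29 → nearest is Cell-5
(17, 6.5) — d to each: Cell-1:4, Cell-2:27.5, Cell-3:16.5, Cell-4:16.5, Cell-5:5.5, Cell-6:28.5, Cell-7:27 → nearest is Cell-1
(29.5, 24.5) — d to each: Cell-1:26.5, Cell-2:29, Cell-3:22, Cell-4:35, Cell-5:36, Cell-6:33, Cell-7:14.5 → nearest is Cell-7
(13, 24) — d to each: Cell-1:18.5, Cell-2:12, Cell-3:5, Cell-4:18, Cell-5:21, Cell-6:16, Cell-7:13.5 → nearest is Cell-3
(25, 10.5) — d to each: Cell-1:8, Cell-2:31.5, Cell-3:20.5, Cell-4:20.5, Cell-5:17.5, Cell-6:32.5, Cell-7:24 → nearest is Cell-1
(2.5, 30) — d to each: Cell-1:35, Cell-2:10.5, Cell-3:21.5, Cell-4:21.5, Cell-5:37.5, Cell-6:11.5, Cell-7:18 → nearest is Cell-2
Tally — Cell-1:2, Cell-2:1, Cell-3:1, Cell-5:1, Cell-7:1. Cell-1 captures the most (2).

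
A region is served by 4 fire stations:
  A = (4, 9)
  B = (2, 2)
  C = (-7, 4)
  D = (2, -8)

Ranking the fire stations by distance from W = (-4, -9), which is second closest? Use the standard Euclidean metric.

Squared Euclidean distances:
|WA|² = (-4−4)² + (-9−9)² = 64 + 324 = 388
|WB|² = (-4−2)² + (-9−2)² = 36 + 121 = 157
|WC|² = (-4−(-7))² + (-9−4)² = 9 + 169 = 178
|WD|² = (-4−2)² + (-9−(-8))² = 36 + 1 = 37
Sorted ascending: D, B, C, … — the second-nearest is B.

B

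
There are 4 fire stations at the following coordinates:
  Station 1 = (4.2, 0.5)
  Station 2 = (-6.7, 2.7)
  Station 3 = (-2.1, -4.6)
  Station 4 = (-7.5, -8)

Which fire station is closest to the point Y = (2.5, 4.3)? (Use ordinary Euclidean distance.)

Compare squared distances (the ordering matches that of the actual distances):
d²(Y, Station 1) = (2.5−4.2)² + (4.3−0.5)² = 2.89 + 14.44 = 17.33
d²(Y, Station 2) = (2.5−(-6.7))² + (4.3−2.7)² = 84.64 + 2.56 = 87.2
d²(Y, Station 3) = (2.5−(-2.1))² + (4.3−(-4.6))² = 21.16 + 79.21 = 100.37
d²(Y, Station 4) = (2.5−(-7.5))² + (4.3−(-8))² = 100 + 151.29 = 251.29
Station 1 is nearest.

Station 1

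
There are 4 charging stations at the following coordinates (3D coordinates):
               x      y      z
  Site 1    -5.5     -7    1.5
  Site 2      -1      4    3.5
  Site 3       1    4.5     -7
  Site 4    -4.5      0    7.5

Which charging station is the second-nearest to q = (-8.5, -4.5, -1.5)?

Site 4

Squared Euclidean distances:
d²(q, Site 1) = (-8.5−(-5.5))² + (-4.5−(-7))² + (-1.5−1.5)² = 9 + 6.25 + 9 = 24.25
d²(q, Site 2) = (-8.5−(-1))² + (-4.5−4)² + (-1.5−3.5)² = 56.25 + 72.25 + 25 = 153.5
d²(q, Site 3) = (-8.5−1)² + (-4.5−4.5)² + (-1.5−(-7))² = 90.25 + 81 + 30.25 = 201.5
d²(q, Site 4) = (-8.5−(-4.5))² + (-4.5−0)² + (-1.5−7.5)² = 16 + 20.25 + 81 = 117.25
Sorted ascending: Site 1, Site 4, Site 2, … — the second-nearest is Site 4.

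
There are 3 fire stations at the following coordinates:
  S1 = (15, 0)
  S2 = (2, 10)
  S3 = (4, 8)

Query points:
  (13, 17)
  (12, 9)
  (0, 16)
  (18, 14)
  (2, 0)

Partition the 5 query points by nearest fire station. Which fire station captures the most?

(13, 17) — d² to each: S1:293, S2:170, S3:162 → nearest is S3
(12, 9) — d² to each: S1:90, S2:101, S3:65 → nearest is S3
(0, 16) — d² to each: S1:481, S2:40, S3:80 → nearest is S2
(18, 14) — d² to each: S1:205, S2:272, S3:232 → nearest is S1
(2, 0) — d² to each: S1:169, S2:100, S3:68 → nearest is S3
Tally — S1:1, S2:1, S3:3. S3 captures the most (3).

S3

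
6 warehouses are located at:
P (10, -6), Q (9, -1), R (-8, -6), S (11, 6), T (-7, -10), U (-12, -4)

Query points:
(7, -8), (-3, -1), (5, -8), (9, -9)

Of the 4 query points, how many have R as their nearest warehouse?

(7, -8) — d² to each: P:13, Q:53, R:229, S:212, T:200, U:377 → nearest is P
(-3, -1) — d² to each: P:194, Q:144, R:50, S:245, T:97, U:90 → nearest is R
(5, -8) — d² to each: P:29, Q:65, R:173, S:232, T:148, U:305 → nearest is P
(9, -9) — d² to each: P:10, Q:64, R:298, S:229, T:257, U:466 → nearest is P
1 of the 4 points has R as nearest.

1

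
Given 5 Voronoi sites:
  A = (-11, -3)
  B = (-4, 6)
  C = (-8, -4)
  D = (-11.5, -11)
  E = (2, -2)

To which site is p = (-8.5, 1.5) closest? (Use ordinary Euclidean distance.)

Since √ is increasing, it suffices to compare squared distances:
|pA|² = (-8.5−(-11))² + (1.5−(-3))² = 6.25 + 20.25 = 26.5
|pB|² = (-8.5−(-4))² + (1.5−6)² = 20.25 + 20.25 = 40.5
|pC|² = (-8.5−(-8))² + (1.5−(-4))² = 0.25 + 30.25 = 30.5
|pD|² = (-8.5−(-11.5))² + (1.5−(-11))² = 9 + 156.25 = 165.25
|pE|² = (-8.5−2)² + (1.5−(-2))² = 110.25 + 12.25 = 122.5
Minimum is at A.

A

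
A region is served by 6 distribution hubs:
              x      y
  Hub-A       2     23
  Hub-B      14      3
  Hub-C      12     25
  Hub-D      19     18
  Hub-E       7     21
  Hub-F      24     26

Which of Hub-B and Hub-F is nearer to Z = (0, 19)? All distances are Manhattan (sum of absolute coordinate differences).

d(Z, Hub-B) = |0−14| + |19−3| = 14 + 16 = 30
d(Z, Hub-F) = |0−24| + |19−26| = 24 + 7 = 31
30 < 31, so Hub-B is closer.

Hub-B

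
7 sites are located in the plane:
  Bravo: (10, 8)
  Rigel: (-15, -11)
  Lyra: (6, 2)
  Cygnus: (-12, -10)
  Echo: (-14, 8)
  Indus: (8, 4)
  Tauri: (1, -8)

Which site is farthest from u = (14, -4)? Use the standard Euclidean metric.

Echo

Compare squared distances (the ordering matches that of the actual distances):
d²(u, Bravo) = (14−10)² + (-4−8)² = 16 + 144 = 160
d²(u, Rigel) = (14−(-15))² + (-4−(-11))² = 841 + 49 = 890
d²(u, Lyra) = (14−6)² + (-4−2)² = 64 + 36 = 100
d²(u, Cygnus) = (14−(-12))² + (-4−(-10))² = 676 + 36 = 712
d²(u, Echo) = (14−(-14))² + (-4−8)² = 784 + 144 = 928
d²(u, Indus) = (14−8)² + (-4−4)² = 36 + 64 = 100
d²(u, Tauri) = (14−1)² + (-4−(-8))² = 169 + 16 = 185
The largest is to Echo.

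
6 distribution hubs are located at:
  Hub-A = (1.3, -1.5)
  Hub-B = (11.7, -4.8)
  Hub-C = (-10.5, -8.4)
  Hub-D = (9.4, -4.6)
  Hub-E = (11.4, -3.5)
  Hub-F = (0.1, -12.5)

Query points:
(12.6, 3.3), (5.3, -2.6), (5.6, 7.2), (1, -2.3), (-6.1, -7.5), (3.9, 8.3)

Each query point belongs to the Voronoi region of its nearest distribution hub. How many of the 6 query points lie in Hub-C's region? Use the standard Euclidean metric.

(12.6, 3.3) — d² to each: Hub-A:150.73, Hub-B:66.42, Hub-C:670.5, Hub-D:72.65, Hub-E:47.68, Hub-F:405.89 → nearest is Hub-E
(5.3, -2.6) — d² to each: Hub-A:17.21, Hub-B:45.8, Hub-C:283.28, Hub-D:20.81, Hub-E:38.02, Hub-F:125.05 → nearest is Hub-A
(5.6, 7.2) — d² to each: Hub-A:94.18, Hub-B:181.21, Hub-C:502.57, Hub-D:153.68, Hub-E:148.13, Hub-F:418.34 → nearest is Hub-A
(1, -2.3) — d² to each: Hub-A:0.73, Hub-B:120.74, Hub-C:169.46, Hub-D:75.85, Hub-E:109.6, Hub-F:104.85 → nearest is Hub-A
(-6.1, -7.5) — d² to each: Hub-A:90.76, Hub-B:324.13, Hub-C:20.17, Hub-D:248.66, Hub-E:322.25, Hub-F:63.44 → nearest is Hub-C
(3.9, 8.3) — d² to each: Hub-A:102.8, Hub-B:232.45, Hub-C:486.25, Hub-D:196.66, Hub-E:195.49, Hub-F:447.08 → nearest is Hub-A
1 of the 6 points has Hub-C as nearest.

1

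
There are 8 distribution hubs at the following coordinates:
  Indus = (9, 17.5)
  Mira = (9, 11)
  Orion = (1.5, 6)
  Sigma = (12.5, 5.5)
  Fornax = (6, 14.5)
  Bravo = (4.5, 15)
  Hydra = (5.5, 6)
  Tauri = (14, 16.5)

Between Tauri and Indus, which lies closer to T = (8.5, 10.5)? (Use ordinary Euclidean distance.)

Indus

Compare squared distances:
d²(T, Tauri) = (8.5−14)² + (10.5−16.5)² = 30.25 + 36 = 66.25
d²(T, Indus) = (8.5−9)² + (10.5−17.5)² = 0.25 + 49 = 49.25
66.25 > 49.25, so Indus is closer.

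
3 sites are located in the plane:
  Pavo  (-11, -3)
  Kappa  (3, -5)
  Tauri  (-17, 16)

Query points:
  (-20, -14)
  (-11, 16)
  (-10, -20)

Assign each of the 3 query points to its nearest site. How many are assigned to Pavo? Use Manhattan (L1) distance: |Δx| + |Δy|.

(-20, -14) — d to each: Pavo:20, Kappa:32, Tauri:33 → nearest is Pavo
(-11, 16) — d to each: Pavo:19, Kappa:35, Tauri:6 → nearest is Tauri
(-10, -20) — d to each: Pavo:18, Kappa:28, Tauri:43 → nearest is Pavo
2 of the 3 points have Pavo as nearest.

2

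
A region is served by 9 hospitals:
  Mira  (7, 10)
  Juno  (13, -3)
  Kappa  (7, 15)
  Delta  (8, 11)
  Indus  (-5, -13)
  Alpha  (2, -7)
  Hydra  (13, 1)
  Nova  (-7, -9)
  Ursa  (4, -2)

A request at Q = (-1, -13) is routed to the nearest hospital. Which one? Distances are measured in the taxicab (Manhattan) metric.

d(Q, Mira) = |-1−7| + |-13−10| = 8 + 23 = 31
d(Q, Juno) = |-1−13| + |-13−(-3)| = 14 + 10 = 24
d(Q, Kappa) = |-1−7| + |-13−15| = 8 + 28 = 36
d(Q, Delta) = |-1−8| + |-13−11| = 9 + 24 = 33
d(Q, Indus) = |-1−(-5)| + |-13−(-13)| = 4 + 0 = 4
d(Q, Alpha) = |-1−2| + |-13−(-7)| = 3 + 6 = 9
d(Q, Hydra) = |-1−13| + |-13−1| = 14 + 14 = 28
d(Q, Nova) = |-1−(-7)| + |-13−(-9)| = 6 + 4 = 10
d(Q, Ursa) = |-1−4| + |-13−(-2)| = 5 + 11 = 16
The smallest is to Indus, so Q lies in the Voronoi region of Indus.

Indus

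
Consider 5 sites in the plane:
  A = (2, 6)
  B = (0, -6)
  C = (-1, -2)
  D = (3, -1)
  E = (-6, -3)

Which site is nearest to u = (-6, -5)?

E

Squared Euclidean distances:
|uA|² = (-6−2)² + (-5−6)² = 64 + 121 = 185
|uB|² = (-6−0)² + (-5−(-6))² = 36 + 1 = 37
|uC|² = (-6−(-1))² + (-5−(-2))² = 25 + 9 = 34
|uD|² = (-6−3)² + (-5−(-1))² = 81 + 16 = 97
|uE|² = (-6−(-6))² + (-5−(-3))² = 0 + 4 = 4
Minimum is at E.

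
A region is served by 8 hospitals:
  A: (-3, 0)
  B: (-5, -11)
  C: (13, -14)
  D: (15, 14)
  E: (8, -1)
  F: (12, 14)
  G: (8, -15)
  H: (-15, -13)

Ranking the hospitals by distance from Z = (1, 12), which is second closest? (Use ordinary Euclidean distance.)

A

Compare squared distances (the ordering matches that of the actual distances):
|ZA|² = (1−(-3))² + (12−0)² = 16 + 144 = 160
|ZB|² = (1−(-5))² + (12−(-11))² = 36 + 529 = 565
|ZC|² = (1−13)² + (12−(-14))² = 144 + 676 = 820
|ZD|² = (1−15)² + (12−14)² = 196 + 4 = 200
|ZE|² = (1−8)² + (12−(-1))² = 49 + 169 = 218
|ZF|² = (1−12)² + (12−14)² = 121 + 4 = 125
|ZG|² = (1−8)² + (12−(-15))² = 49 + 729 = 778
|ZH|² = (1−(-15))² + (12−(-13))² = 256 + 625 = 881
Sorted ascending: F, A, D, … — the second-nearest is A.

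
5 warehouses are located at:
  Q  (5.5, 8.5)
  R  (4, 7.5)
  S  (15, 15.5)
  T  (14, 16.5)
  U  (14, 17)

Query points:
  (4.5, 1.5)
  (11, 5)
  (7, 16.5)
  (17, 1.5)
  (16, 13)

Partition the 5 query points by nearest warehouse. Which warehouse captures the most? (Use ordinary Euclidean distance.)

Q

(4.5, 1.5) — d² to each: Q:50, R:36.25, S:306.25, T:315.25, U:330.5 → nearest is R
(11, 5) — d² to each: Q:42.5, R:55.25, S:126.25, T:141.25, U:153 → nearest is Q
(7, 16.5) — d² to each: Q:66.25, R:90, S:65, T:49, U:49.25 → nearest is T
(17, 1.5) — d² to each: Q:181.25, R:205, S:200, T:234, U:249.25 → nearest is Q
(16, 13) — d² to each: Q:130.5, R:174.25, S:7.25, T:16.25, U:20 → nearest is S
Tally — Q:2, R:1, S:1, T:1. Q captures the most (2).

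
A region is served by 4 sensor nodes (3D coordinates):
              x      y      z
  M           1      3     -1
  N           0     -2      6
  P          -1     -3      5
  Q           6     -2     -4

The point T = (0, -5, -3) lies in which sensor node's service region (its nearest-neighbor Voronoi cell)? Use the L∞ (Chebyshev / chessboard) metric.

d(T,M) = max(1, 8, 2) = 8
d(T,N) = max(0, 3, 9) = 9
d(T,P) = max(1, 2, 8) = 8
d(T,Q) = max(6, 3, 1) = 6
The smallest is to Q, so T lies in the Voronoi region of Q.

Q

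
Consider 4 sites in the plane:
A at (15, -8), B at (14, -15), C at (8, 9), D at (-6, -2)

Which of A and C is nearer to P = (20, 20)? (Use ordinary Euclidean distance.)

C

Compare squared distances:
|PA|² = (20−15)² + (20−(-8))² = 25 + 784 = 809
|PC|² = (20−8)² + (20−9)² = 144 + 121 = 265
809 > 265, so C is closer.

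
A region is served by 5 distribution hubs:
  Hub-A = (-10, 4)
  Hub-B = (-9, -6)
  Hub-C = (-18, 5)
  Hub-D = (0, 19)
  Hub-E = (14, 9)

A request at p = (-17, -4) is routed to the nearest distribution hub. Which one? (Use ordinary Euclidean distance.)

Compare squared distances (the ordering matches that of the actual distances):
d²(p, Hub-A) = (-17−(-10))² + (-4−4)² = 49 + 64 = 113
d²(p, Hub-B) = (-17−(-9))² + (-4−(-6))² = 64 + 4 = 68
d²(p, Hub-C) = (-17−(-18))² + (-4−5)² = 1 + 81 = 82
d²(p, Hub-D) = (-17−0)² + (-4−19)² = 289 + 529 = 818
d²(p, Hub-E) = (-17−14)² + (-4−9)² = 961 + 169 = 1130
The smallest is to Hub-B, so p lies in the Voronoi region of Hub-B.

Hub-B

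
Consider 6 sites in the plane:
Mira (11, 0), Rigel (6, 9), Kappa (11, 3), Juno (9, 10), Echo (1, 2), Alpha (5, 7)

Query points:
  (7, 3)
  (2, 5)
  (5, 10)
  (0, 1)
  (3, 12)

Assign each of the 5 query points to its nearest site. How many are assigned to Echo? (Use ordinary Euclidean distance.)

2

(7, 3) — d² to each: Mira:25, Rigel:37, Kappa:16, Juno:53, Echo:37, Alpha:20 → nearest is Kappa
(2, 5) — d² to each: Mira:106, Rigel:32, Kappa:85, Juno:74, Echo:10, Alpha:13 → nearest is Echo
(5, 10) — d² to each: Mira:136, Rigel:2, Kappa:85, Juno:16, Echo:80, Alpha:9 → nearest is Rigel
(0, 1) — d² to each: Mira:122, Rigel:100, Kappa:125, Juno:162, Echo:2, Alpha:61 → nearest is Echo
(3, 12) — d² to each: Mira:208, Rigel:18, Kappa:145, Juno:40, Echo:104, Alpha:29 → nearest is Rigel
2 of the 5 points have Echo as nearest.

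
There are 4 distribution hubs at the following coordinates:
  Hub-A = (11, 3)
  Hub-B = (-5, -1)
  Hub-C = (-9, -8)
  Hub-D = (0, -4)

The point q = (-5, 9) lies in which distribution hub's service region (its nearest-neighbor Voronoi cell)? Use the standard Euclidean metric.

Compare squared distances (the ordering matches that of the actual distances):
d²(q, Hub-A) = (-5−11)² + (9−3)² = 256 + 36 = 292
d²(q, Hub-B) = (-5−(-5))² + (9−(-1))² = 0 + 100 = 100
d²(q, Hub-C) = (-5−(-9))² + (9−(-8))² = 16 + 289 = 305
d²(q, Hub-D) = (-5−0)² + (9−(-4))² = 25 + 169 = 194
Hub-B is nearest.

Hub-B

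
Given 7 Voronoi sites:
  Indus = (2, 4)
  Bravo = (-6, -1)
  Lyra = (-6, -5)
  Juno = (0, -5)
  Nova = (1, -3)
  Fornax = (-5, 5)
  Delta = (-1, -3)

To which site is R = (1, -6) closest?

Compare squared distances (the ordering matches that of the actual distances):
d²(R, Indus) = (1−2)² + (-6−4)² = 1 + 100 = 101
d²(R, Bravo) = (1−(-6))² + (-6−(-1))² = 49 + 25 = 74
d²(R, Lyra) = (1−(-6))² + (-6−(-5))² = 49 + 1 = 50
d²(R, Juno) = (1−0)² + (-6−(-5))² = 1 + 1 = 2
d²(R, Nova) = (1−1)² + (-6−(-3))² = 0 + 9 = 9
d²(R, Fornax) = (1−(-5))² + (-6−5)² = 36 + 121 = 157
d²(R, Delta) = (1−(-1))² + (-6−(-3))² = 4 + 9 = 13
The smallest is to Juno, so R lies in the Voronoi region of Juno.

Juno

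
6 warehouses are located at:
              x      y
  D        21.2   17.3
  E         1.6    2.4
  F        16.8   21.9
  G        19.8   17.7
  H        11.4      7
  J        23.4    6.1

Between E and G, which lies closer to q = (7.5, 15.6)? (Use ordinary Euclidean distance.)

Compare squared distances:
|qE|² = (7.5−1.6)² + (15.6−2.4)² = 34.81 + 174.24 = 209.05
|qG|² = (7.5−19.8)² + (15.6−17.7)² = 151.29 + 4.41 = 155.7
209.05 > 155.7, so G is closer.

G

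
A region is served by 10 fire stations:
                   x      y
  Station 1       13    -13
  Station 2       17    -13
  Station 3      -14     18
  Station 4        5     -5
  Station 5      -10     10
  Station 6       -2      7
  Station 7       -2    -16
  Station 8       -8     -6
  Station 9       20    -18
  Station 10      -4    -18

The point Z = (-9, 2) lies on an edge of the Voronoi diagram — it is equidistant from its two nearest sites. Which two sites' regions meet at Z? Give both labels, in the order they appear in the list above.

Station 5 and Station 8

Squared distances from Z to each site:
d²(Z, Station 1) = (-9−13)² + (2−(-13))² = 484 + 225 = 709
d²(Z, Station 2) = (-9−17)² + (2−(-13))² = 676 + 225 = 901
d²(Z, Station 3) = (-9−(-14))² + (2−18)² = 25 + 256 = 281
d²(Z, Station 4) = (-9−5)² + (2−(-5))² = 196 + 49 = 245
d²(Z, Station 5) = (-9−(-10))² + (2−10)² = 1 + 64 = 65
d²(Z, Station 6) = (-9−(-2))² + (2−7)² = 49 + 25 = 74
d²(Z, Station 7) = (-9−(-2))² + (2−(-16))² = 49 + 324 = 373
d²(Z, Station 8) = (-9−(-8))² + (2−(-6))² = 1 + 64 = 65
d²(Z, Station 9) = (-9−20)² + (2−(-18))² = 841 + 400 = 1241
d²(Z, Station 10) = (-9−(-4))² + (2−(-18))² = 25 + 400 = 425
Z is equidistant from Station 5 and Station 8 (both at squared distance 65), and every other site is strictly farther — so Z lies on the Station 5–Station 8 Voronoi edge.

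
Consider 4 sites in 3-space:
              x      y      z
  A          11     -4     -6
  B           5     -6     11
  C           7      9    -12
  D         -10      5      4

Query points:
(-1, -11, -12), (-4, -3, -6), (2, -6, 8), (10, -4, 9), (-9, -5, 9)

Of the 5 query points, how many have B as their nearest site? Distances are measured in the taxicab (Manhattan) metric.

2

(-1, -11, -12) — d to each: A:25, B:34, C:28, D:41 → nearest is A
(-4, -3, -6) — d to each: A:16, B:29, C:29, D:24 → nearest is A
(2, -6, 8) — d to each: A:25, B:6, C:40, D:27 → nearest is B
(10, -4, 9) — d to each: A:16, B:9, C:37, D:34 → nearest is B
(-9, -5, 9) — d to each: A:36, B:17, C:51, D:16 → nearest is D
2 of the 5 points have B as nearest.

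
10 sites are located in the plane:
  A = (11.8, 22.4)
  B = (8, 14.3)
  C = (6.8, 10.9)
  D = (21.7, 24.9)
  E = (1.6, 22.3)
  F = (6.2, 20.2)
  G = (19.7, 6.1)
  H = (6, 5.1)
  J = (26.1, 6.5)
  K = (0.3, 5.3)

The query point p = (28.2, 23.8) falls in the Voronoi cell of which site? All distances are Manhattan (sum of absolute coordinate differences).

D

d(p,A) = |28.2−11.8| + |23.8−22.4| = 16.4 + 1.4 = 17.8
d(p,B) = |28.2−8| + |23.8−14.3| = 20.2 + 9.5 = 29.7
d(p,C) = |28.2−6.8| + |23.8−10.9| = 21.4 + 12.9 = 34.3
d(p,D) = |28.2−21.7| + |23.8−24.9| = 6.5 + 1.1 = 7.6
d(p,E) = |28.2−1.6| + |23.8−22.3| = 26.6 + 1.5 = 28.1
d(p,F) = |28.2−6.2| + |23.8−20.2| = 22 + 3.6 = 25.6
d(p,G) = |28.2−19.7| + |23.8−6.1| = 8.5 + 17.7 = 26.2
d(p,H) = |28.2−6| + |23.8−5.1| = 22.2 + 18.7 = 40.9
d(p,J) = |28.2−26.1| + |23.8−6.5| = 2.1 + 17.3 = 19.4
d(p,K) = |28.2−0.3| + |23.8−5.3| = 27.9 + 18.5 = 46.4
D is nearest.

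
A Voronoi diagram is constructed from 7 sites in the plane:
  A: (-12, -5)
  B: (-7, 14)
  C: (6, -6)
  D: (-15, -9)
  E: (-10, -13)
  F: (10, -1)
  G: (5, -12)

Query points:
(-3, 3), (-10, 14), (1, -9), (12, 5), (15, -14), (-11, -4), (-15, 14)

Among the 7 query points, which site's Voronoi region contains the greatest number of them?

B

(-3, 3) — d² to each: A:145, B:137, C:162, D:288, E:305, F:185, G:289 → nearest is B
(-10, 14) — d² to each: A:365, B:9, C:656, D:554, E:729, F:625, G:901 → nearest is B
(1, -9) — d² to each: A:185, B:593, C:34, D:256, E:137, F:145, G:25 → nearest is G
(12, 5) — d² to each: A:676, B:442, C:157, D:925, E:808, F:40, G:338 → nearest is F
(15, -14) — d² to each: A:810, B:1268, C:145, D:925, E:626, F:194, G:104 → nearest is G
(-11, -4) — d² to each: A:2, B:340, C:293, D:41, E:82, F:450, G:320 → nearest is A
(-15, 14) — d² to each: A:370, B:64, C:841, D:529, E:754, F:850, G:1076 → nearest is B
Tally — A:1, B:3, F:1, G:2. B captures the most (3).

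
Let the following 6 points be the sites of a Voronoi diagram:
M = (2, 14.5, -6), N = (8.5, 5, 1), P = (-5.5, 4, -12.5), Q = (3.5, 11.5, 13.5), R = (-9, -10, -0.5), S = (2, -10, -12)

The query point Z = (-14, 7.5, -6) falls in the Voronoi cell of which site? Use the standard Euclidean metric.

Since √ is increasing, it suffices to compare squared distances:
|ZM|² = (-14−2)² + (7.5−14.5)² + (-6−(-6))² = 256 + 49 + 0 = 305
|ZN|² = (-14−8.5)² + (7.5−5)² + (-6−1)² = 506.25 + 6.25 + 49 = 561.5
|ZP|² = (-14−(-5.5))² + (7.5−4)² + (-6−(-12.5))² = 72.25 + 12.25 + 42.25 = 126.75
|ZQ|² = (-14−3.5)² + (7.5−11.5)² + (-6−13.5)² = 306.25 + 16 + 380.25 = 702.5
|ZR|² = (-14−(-9))² + (7.5−(-10))² + (-6−(-0.5))² = 25 + 306.25 + 30.25 = 361.5
|ZS|² = (-14−2)² + (7.5−(-10))² + (-6−(-12))² = 256 + 306.25 + 36 = 598.25
The smallest is to P, so Z lies in the Voronoi region of P.

P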